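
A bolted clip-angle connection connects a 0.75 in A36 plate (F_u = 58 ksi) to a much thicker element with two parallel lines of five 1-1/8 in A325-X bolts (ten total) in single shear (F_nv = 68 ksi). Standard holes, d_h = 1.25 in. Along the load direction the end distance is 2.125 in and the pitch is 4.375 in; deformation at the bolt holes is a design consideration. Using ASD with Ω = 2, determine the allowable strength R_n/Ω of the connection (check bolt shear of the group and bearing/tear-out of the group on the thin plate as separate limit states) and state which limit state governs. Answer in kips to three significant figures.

338 kips (bolt shear governs)

Bolt shear: A_b = π·1.125²/4 = 0.994 in²; R_n = 68 × 0.994 × 10 × 1 = 675.9 kips → 675.9 / 2 = 338 kips.
Bearing (1.2 l_c t F_u ≤ 2.4 d t F_u): upper limit = 2.4·1.125·0.75·58 = 117.4 kips.
  Edge l_c = 2.125 − 1.25/2 = 1.5 → r_n = 78.3 kips; interior l_c = 4.375 − 1.25 = 3.125 → r_n = 117.4 kips.
  R_n,bearing = 2·78.3 + 8·117.4 = 1096 kips → 1096 / 2 = 548 kips.
Bolt shear governs: 338 kips.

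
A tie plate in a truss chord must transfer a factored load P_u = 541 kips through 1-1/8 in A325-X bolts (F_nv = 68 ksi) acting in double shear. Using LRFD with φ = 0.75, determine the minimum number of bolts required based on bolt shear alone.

6 bolts

A_b = π·1.125²/4 = 0.994 in².
Per-bolt design strength φR_n = 0.75 × 68 × 0.994 × 2 = 101.4 kips.
n ≥ 541 / 101.4 = 5.336 → use 6 bolts.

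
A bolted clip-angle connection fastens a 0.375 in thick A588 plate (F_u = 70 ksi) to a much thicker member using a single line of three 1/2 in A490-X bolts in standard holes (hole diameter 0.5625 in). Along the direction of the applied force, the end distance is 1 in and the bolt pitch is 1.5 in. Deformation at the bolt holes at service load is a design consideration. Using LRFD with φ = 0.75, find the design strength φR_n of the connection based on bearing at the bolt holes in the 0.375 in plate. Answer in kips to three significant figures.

Per bolt r_n = 1.2 l_c t F_u ≤ 2.4 d t F_u; upper limit = 2.4 × 0.5 × 0.375 × 70 = 31.5 kips.
Edge bolt: l_c = 1 − 0.5625/2 = 0.7188 in → 1.2 × 0.7188 × 0.375 × 70 = 22.64 → r_n = 22.64 kips.
Interior bolts: l_c = 1.5 − 0.5625 = 0.9375 in → 1.2 × 0.9375 × 0.375 × 70 = 29.53 → r_n = 29.53 kips.
R_n = 1 × 22.64 + 2 × 29.53 = 81.7 kips.
Design strength φR_n = 0.75 × 81.7 = 61.3 kips.

61.3 kips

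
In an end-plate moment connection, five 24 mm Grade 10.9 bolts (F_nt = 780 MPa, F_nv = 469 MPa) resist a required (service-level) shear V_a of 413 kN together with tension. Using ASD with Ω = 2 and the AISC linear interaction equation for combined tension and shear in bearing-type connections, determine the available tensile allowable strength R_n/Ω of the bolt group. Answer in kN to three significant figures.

460 kN

A_b = π·24²/4 = 452.4 mm²; f_rv = 413 × 1000 / (5 × 452.4) = 182.6 MPa.
F'_nt = 1.3 F_nt − (Ω F_nt / F_nv) f_rv = 1.3·780 − (2·780/469)·182.6 = 406.7 MPa, capped at F_nt → F'_nt = 406.7 MPa.
R_n = F'_nt · A_b · n = 406.7 × 452.4 × 5 / 1000 = 919.9 kN.
Allowable strength R_n/Ω = 919.9 / 2 = 460 kN.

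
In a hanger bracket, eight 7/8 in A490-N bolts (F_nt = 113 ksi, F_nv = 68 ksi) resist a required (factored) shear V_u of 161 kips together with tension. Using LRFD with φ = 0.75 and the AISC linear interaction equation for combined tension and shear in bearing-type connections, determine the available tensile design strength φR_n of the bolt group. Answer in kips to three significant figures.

A_b = π·0.875²/4 = 0.6013 in²; f_rv = 161 / (8 × 0.6013) = 33.47 ksi.
F'_nt = 1.3 F_nt − (F_nt / φF_nv) f_rv = 1.3·113 − (113/(0.75·68))·33.47 = 72.75 ksi, capped at F_nt → F'_nt = 72.75 ksi.
R_n = F'_nt · A_b · n = 72.75 × 0.6013 × 8 = 349.9 kips.
Design strength φR_n = 0.75 × 349.9 = 262 kips.

262 kips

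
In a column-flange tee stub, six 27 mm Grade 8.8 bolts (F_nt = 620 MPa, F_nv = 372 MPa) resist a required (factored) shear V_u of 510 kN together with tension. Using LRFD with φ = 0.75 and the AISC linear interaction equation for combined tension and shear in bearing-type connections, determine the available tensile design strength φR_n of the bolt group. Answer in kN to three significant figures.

A_b = π·27²/4 = 572.6 mm²; f_rv = 510 × 1000 / (6 × 572.6) = 148.5 MPa.
F'_nt = 1.3 F_nt − (F_nt / φF_nv) f_rv = 1.3·620 − (620/(0.75·372))·148.5 = 476.1 MPa, capped at F_nt → F'_nt = 476.1 MPa.
R_n = F'_nt · A_b · n = 476.1 × 572.6 × 6 / 1000 = 1636 kN.
Design strength φR_n = 0.75 × 1636 = 1230 kN.

1230 kN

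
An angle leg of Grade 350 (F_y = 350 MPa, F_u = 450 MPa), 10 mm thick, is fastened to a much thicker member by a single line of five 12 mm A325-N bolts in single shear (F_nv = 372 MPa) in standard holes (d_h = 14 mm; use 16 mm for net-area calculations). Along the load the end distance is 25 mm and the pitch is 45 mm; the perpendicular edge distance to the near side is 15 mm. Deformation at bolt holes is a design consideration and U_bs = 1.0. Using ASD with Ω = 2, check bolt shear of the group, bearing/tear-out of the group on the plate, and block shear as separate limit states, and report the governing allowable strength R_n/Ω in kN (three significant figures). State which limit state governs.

Bolt shear: A_b = π·12²/4 = 113.1 mm²; R_n = 372 × 113.1 × 5 × 1 / 1000 = 210.4 kN → 210.4 / 2 = 105 kN.
Bearing: edge l_c = 18, r_n = 97.2 kN; interior l_c = 31, r_n = 129.6 kN; R_n = 97.2 + 4·129.6 = 615.6 kN → 308 kN.
Block shear: A_gv = 2050, A_nv = 1330, A_nt = 70 mm²; R_n = min(0.6F_uA_nv, 0.6F_yA_gv) + U_bs·F_u·A_nt = 390.6 kN → 195 kN.
Bolt shear governs: 105 kN.

105 kN (bolt shear governs)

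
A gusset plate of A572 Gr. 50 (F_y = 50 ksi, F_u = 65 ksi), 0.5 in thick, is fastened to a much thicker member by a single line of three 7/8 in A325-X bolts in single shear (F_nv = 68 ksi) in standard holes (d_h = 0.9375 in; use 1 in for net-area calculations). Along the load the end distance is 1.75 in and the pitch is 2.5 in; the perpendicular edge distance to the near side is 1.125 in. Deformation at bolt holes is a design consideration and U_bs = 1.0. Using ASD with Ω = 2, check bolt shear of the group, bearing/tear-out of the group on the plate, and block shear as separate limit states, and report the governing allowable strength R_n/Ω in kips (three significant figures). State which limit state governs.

51.6 kips (block shear governs)

Bolt shear: A_b = π·0.875²/4 = 0.6013 in²; R_n = 68 × 0.6013 × 3 × 1 = 122.7 kips → 122.7 / 2 = 61.3 kips.
Bearing: edge l_c = 1.281, r_n = 49.97 kips; interior l_c = 1.562, r_n = 60.94 kips; R_n = 49.97 + 2·60.94 = 171.8 kips → 85.9 kips.
Block shear: A_gv = 3.375, A_nv = 2.125, A_nt = 0.3125 in²; R_n = min(0.6F_uA_nv, 0.6F_yA_gv) + U_bs·F_u·A_nt = 103.2 kips → 51.6 kips.
Block shear governs: 51.6 kips.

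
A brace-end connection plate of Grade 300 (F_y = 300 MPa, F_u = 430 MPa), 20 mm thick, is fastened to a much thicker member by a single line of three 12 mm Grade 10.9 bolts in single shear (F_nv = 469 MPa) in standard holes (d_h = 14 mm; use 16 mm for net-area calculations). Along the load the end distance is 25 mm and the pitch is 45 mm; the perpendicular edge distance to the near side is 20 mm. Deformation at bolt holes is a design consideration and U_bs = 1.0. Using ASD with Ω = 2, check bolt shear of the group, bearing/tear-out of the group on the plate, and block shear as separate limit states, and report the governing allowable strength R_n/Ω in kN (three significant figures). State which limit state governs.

Bolt shear: A_b = π·12²/4 = 113.1 mm²; R_n = 469 × 113.1 × 3 × 1 / 1000 = 159.1 kN → 159.1 / 2 = 79.6 kN.
Bearing: edge l_c = 18, r_n = 185.8 kN; interior l_c = 31, r_n = 247.7 kN; R_n = 185.8 + 2·247.7 = 681.1 kN → 341 kN.
Block shear: A_gv = 2300, A_nv = 1500, A_nt = 240 mm²; R_n = min(0.6F_uA_nv, 0.6F_yA_gv) + U_bs·F_u·A_nt = 490.2 kN → 245 kN.
Bolt shear governs: 79.6 kN.

79.6 kN (bolt shear governs)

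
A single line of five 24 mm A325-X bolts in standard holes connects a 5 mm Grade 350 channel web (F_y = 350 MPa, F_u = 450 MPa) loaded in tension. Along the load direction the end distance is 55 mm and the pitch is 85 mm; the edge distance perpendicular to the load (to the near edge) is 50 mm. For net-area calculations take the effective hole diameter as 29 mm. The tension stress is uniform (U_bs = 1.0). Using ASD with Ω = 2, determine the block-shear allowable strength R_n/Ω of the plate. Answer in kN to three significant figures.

218 kN

Shear plane L_v = 55 + 4·85 = 395 mm; A_gv = 395 × 5 = 1975 mm².
A_nv = (395 − 4.5·29) × 5 = 1322 mm².
A_nt = (50 − 0.5·29) × 5 = 177.5 mm².
0.6 F_u A_nv = 357.1 kN; 0.6 F_y A_gv = 414.8 kN → shear rupture governs the shear term.
R_n = 357.1 + 1.0 × 450 × 177.5 / 1000 = 436.9 kN.
Allowable strength R_n/Ω = 436.9 / 2 = 218 kN.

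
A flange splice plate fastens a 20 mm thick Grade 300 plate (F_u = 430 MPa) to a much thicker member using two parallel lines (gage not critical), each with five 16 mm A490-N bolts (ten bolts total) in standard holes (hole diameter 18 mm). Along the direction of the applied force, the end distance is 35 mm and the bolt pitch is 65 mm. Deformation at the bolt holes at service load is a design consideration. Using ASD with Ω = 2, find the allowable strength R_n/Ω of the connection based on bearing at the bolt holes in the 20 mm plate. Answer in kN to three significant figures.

1590 kN

Per bolt r_n = 1.2 l_c t F_u ≤ 2.4 d t F_u; upper limit = 2.4 × 16 × 20 × 430 / 1000 = 330.2 kN.
Edge bolt: l_c = 35 − 18/2 = 26 mm → 1.2 × 26 × 20 × 430 / 1000 = 268.3 → r_n = 268.3 kN.
Interior bolts: l_c = 65 − 18 = 47 mm → 1.2 × 47 × 20 × 430 / 1000 = 485 → r_n = 330.2 kN.
R_n = 2 × 268.3 + 8 × 330.2 = 3179 kN.
Allowable strength R_n/Ω = 3179 / 2 = 1590 kN.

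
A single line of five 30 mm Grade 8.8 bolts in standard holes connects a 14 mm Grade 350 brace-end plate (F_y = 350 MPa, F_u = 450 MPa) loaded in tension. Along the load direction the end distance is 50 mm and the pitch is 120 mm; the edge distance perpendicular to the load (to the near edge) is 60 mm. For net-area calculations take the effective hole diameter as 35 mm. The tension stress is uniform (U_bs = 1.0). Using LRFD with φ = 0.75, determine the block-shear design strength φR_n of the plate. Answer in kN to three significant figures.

Shear plane L_v = 50 + 4·120 = 530 mm; A_gv = 530 × 14 = 7420 mm².
A_nv = (530 − 4.5·35) × 14 = 5215 mm².
A_nt = (60 − 0.5·35) × 14 = 595 mm².
0.6 F_u A_nv = 1408 kN; 0.6 F_y A_gv = 1558 kN → shear rupture governs the shear term.
R_n = 1408 + 1.0 × 450 × 595 / 1000 = 1676 kN.
Design strength φR_n = 0.75 × 1676 = 1260 kN.

1260 kN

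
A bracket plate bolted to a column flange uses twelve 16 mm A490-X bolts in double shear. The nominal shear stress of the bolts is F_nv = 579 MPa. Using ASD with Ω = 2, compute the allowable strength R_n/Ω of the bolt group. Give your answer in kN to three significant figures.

1400 kN

A_b = π × 16² / 4 = 201.1 mm².
R_n = F_nv · A_b · n · n_s = 579 × 201.1 × 12 × 2 / 1000 = 2794 kN.
Allowable strength R_n/Ω = 2794 / 2 = 1400 kN.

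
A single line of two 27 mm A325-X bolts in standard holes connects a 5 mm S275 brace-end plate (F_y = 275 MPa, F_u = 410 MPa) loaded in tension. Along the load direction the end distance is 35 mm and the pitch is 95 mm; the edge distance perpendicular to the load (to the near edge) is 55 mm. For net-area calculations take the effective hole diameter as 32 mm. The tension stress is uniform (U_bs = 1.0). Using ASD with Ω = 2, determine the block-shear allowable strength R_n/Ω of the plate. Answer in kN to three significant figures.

90.4 kN

Shear plane L_v = 35 + 1·95 = 130 mm; A_gv = 130 × 5 = 650 mm².
A_nv = (130 − 1.5·32) × 5 = 410 mm².
A_nt = (55 − 0.5·32) × 5 = 195 mm².
0.6 F_u A_nv = 100.9 kN; 0.6 F_y A_gv = 107.2 kN → shear rupture governs the shear term.
R_n = 100.9 + 1.0 × 410 × 195 / 1000 = 180.8 kN.
Allowable strength R_n/Ω = 180.8 / 2 = 90.4 kN.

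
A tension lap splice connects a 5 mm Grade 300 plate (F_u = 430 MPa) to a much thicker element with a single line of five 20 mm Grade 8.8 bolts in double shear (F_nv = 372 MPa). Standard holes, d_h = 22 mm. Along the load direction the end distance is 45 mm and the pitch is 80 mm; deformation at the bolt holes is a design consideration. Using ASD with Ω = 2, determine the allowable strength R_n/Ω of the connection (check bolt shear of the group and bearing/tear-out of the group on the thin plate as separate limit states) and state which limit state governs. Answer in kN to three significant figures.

250 kN (bearing governs)

Bolt shear: A_b = π·20²/4 = 314.2 mm²; R_n = 372 × 314.2 × 5 × 2 / 1000 = 1169 kN → 1169 / 2 = 584 kN.
Bearing (1.2 l_c t F_u ≤ 2.4 d t F_u): upper limit = 2.4·20·5·430 / 1000 = 103.2 kN.
  Edge l_c = 45 − 22/2 = 34 → r_n = 87.72 kN; interior l_c = 80 − 22 = 58 → r_n = 103.2 kN.
  R_n,bearing = 1·87.72 + 4·103.2 = 500.5 kN → 500.5 / 2 = 250 kN.
Bearing governs: 250 kN.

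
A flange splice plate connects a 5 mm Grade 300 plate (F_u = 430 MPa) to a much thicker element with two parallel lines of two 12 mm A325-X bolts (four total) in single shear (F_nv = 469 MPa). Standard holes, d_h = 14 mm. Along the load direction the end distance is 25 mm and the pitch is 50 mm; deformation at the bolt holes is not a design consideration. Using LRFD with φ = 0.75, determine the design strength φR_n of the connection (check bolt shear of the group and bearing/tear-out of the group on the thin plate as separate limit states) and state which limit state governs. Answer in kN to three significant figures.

Bolt shear: A_b = π·12²/4 = 113.1 mm²; R_n = 469 × 113.1 × 4 × 1 / 1000 = 212.2 kN → 0.75 × 212.2 = 159 kN.
Bearing (1.5 l_c t F_u ≤ 3.0 d t F_u): upper limit = 3.0·12·5·430 / 1000 = 77.4 kN.
  Edge l_c = 25 − 14/2 = 18 → r_n = 58.05 kN; interior l_c = 50 − 14 = 36 → r_n = 77.4 kN.
  R_n,bearing = 2·58.05 + 2·77.4 = 270.9 kN → 0.75 × 270.9 = 203 kN.
Bolt shear governs: 159 kN.

159 kN (bolt shear governs)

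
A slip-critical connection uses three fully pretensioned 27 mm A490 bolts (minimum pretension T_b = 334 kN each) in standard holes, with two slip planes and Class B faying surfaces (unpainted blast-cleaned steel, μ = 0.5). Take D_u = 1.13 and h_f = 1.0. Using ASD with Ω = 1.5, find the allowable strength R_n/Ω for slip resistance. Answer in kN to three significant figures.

755 kN

R_n = μ · D_u · h_f · T_b · n_s · n_b = 0.5 × 1.13 × 1.0 × 334 × 2 × 3 = 1132 kN.
Allowable strength R_n/Ω = 1132 / 1.5 = 755 kN.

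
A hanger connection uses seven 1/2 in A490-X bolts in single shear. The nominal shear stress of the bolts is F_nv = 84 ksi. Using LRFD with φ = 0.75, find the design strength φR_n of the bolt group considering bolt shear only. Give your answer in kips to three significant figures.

86.6 kips

A_b = π × 0.5² / 4 = 0.1963 in².
R_n = F_nv · A_b · n · n_s = 84 × 0.1963 × 7 × 1 = 115.5 kips.
Design strength φR_n = 0.75 × 115.5 = 86.6 kips.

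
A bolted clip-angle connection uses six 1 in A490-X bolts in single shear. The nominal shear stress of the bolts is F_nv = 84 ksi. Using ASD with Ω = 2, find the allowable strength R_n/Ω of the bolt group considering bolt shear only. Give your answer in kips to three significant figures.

198 kips

A_b = π × 1² / 4 = 0.7854 in².
R_n = F_nv · A_b · n · n_s = 84 × 0.7854 × 6 × 1 = 395.8 kips.
Allowable strength R_n/Ω = 395.8 / 2 = 198 kips.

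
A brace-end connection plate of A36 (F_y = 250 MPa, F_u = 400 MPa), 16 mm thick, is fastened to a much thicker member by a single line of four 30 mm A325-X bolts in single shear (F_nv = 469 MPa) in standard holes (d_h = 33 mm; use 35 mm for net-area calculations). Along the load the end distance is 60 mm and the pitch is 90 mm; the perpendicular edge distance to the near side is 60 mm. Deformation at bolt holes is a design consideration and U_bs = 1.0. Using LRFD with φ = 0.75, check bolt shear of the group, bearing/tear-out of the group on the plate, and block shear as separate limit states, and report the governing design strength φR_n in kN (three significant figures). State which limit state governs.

Bolt shear: A_b = π·30²/4 = 706.9 mm²; R_n = 469 × 706.9 × 4 × 1 / 1000 = 1326 kN → 0.75 × 1326 = 995 kN.
Bearing: edge l_c = 43.5, r_n = 334.1 kN; interior l_c = 57, r_n = 437.8 kN; R_n = 334.1 + 3·437.8 = 1647 kN → 1240 kN.
Block shear: A_gv = 5280, A_nv = 3320, A_nt = 680 mm²; R_n = min(0.6F_uA_nv, 0.6F_yA_gv) + U_bs·F_u·A_nt = 1064 kN → 798 kN.
Block shear governs: 798 kN.

798 kN (block shear governs)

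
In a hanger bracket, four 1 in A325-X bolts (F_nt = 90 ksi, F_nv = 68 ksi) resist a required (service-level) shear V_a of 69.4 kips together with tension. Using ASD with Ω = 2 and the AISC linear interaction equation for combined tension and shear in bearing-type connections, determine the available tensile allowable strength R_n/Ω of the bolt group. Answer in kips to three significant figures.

A_b = π·1²/4 = 0.7854 in²; f_rv = 69.4 / (4 × 0.7854) = 22.09 ksi.
F'_nt = 1.3 F_nt − (Ω F_nt / F_nv) f_rv = 1.3·90 − (2·90/68)·22.09 = 58.52 ksi, capped at F_nt → F'_nt = 58.52 ksi.
R_n = F'_nt · A_b · n = 58.52 × 0.7854 × 4 = 183.9 kips.
Allowable strength R_n/Ω = 183.9 / 2 = 91.9 kips.

91.9 kips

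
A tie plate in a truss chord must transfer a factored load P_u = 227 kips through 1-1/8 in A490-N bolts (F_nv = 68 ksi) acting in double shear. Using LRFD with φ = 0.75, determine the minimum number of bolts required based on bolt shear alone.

A_b = π·1.125²/4 = 0.994 in².
Per-bolt design strength φR_n = 0.75 × 68 × 0.994 × 2 = 101.4 kips.
n ≥ 227 / 101.4 = 2.239 → use 3 bolts.

3 bolts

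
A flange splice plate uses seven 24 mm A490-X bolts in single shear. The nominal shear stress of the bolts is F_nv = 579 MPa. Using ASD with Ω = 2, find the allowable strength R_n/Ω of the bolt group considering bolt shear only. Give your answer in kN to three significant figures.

917 kN

A_b = π × 24² / 4 = 452.4 mm².
R_n = F_nv · A_b · n · n_s = 579 × 452.4 × 7 × 1 / 1000 = 1834 kN.
Allowable strength R_n/Ω = 1834 / 2 = 917 kN.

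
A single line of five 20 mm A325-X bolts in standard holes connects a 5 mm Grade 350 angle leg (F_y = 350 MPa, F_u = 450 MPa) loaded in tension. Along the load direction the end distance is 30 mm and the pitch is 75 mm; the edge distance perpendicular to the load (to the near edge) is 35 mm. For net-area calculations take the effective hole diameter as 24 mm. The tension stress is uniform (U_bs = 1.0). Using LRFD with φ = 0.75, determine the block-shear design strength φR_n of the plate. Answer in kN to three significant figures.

264 kN

Shear plane L_v = 30 + 4·75 = 330 mm; A_gv = 330 × 5 = 1650 mm².
A_nv = (330 − 4.5·24) × 5 = 1110 mm².
A_nt = (35 − 0.5·24) × 5 = 115 mm².
0.6 F_u A_nv = 299.7 kN; 0.6 F_y A_gv = 346.5 kN → shear rupture governs the shear term.
R_n = 299.7 + 1.0 × 450 × 115 / 1000 = 351.4 kN.
Design strength φR_n = 0.75 × 351.4 = 264 kN.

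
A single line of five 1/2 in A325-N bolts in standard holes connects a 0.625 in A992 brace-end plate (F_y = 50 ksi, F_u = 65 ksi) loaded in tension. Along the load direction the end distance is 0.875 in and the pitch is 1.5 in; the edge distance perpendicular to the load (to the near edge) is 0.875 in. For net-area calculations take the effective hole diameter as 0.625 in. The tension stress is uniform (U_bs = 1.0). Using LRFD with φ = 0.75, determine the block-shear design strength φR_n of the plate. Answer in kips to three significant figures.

Shear plane L_v = 0.875 + 4·1.5 = 6.875 in; A_gv = 6.875 × 0.625 = 4.297 in².
A_nv = (6.875 − 4.5·0.625) × 0.625 = 2.539 in².
A_nt = (0.875 − 0.5·0.625) × 0.625 = 0.3516 in².
0.6 F_u A_nv = 99.02 kips; 0.6 F_y A_gv = 128.9 kips → shear rupture governs the shear term.
R_n = 99.02 + 1.0 × 65 × 0.3516 = 121.9 kips.
Design strength φR_n = 0.75 × 121.9 = 91.4 kips.

91.4 kips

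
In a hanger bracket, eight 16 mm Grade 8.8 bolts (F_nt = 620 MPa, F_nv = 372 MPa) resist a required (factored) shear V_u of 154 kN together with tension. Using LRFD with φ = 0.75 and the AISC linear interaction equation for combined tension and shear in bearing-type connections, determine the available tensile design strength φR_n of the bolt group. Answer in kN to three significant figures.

716 kN

A_b = π·16²/4 = 201.1 mm²; f_rv = 154 × 1000 / (8 × 201.1) = 95.74 MPa.
F'_nt = 1.3 F_nt − (F_nt / φF_nv) f_rv = 1.3·620 − (620/(0.75·372))·95.74 = 593.2 MPa, capped at F_nt → F'_nt = 593.2 MPa.
R_n = F'_nt · A_b · n = 593.2 × 201.1 × 8 / 1000 = 954.2 kN.
Design strength φR_n = 0.75 × 954.2 = 716 kN.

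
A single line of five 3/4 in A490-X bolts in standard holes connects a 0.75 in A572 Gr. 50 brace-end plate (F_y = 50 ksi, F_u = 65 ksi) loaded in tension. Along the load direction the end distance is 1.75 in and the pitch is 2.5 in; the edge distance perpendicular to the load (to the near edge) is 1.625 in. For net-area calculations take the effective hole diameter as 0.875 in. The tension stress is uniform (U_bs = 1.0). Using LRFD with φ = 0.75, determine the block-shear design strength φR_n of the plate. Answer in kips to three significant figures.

Shear plane L_v = 1.75 + 4·2.5 = 11.75 in; A_gv = 11.75 × 0.75 = 8.812 in².
A_nv = (11.75 − 4.5·0.875) × 0.75 = 5.859 in².
A_nt = (1.625 − 0.5·0.875) × 0.75 = 0.8906 in².
0.6 F_u A_nv = 228.5 kips; 0.6 F_y A_gv = 264.4 kips → shear rupture governs the shear term.
R_n = 228.5 + 1.0 × 65 × 0.8906 = 286.4 kips.
Design strength φR_n = 0.75 × 286.4 = 215 kips.

215 kips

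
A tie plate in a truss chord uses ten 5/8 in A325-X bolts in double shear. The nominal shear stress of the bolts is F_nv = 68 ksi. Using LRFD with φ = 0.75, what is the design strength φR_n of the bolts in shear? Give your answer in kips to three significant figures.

313 kips

A_b = π × 0.625² / 4 = 0.3068 in².
R_n = F_nv · A_b · n · n_s = 68 × 0.3068 × 10 × 2 = 417.2 kips.
Design strength φR_n = 0.75 × 417.2 = 313 kips.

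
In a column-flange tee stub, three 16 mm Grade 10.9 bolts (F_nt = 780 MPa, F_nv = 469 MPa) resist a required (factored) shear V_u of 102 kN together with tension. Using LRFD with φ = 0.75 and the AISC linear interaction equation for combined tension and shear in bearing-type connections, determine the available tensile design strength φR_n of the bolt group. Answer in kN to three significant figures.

A_b = π·16²/4 = 201.1 mm²; f_rv = 102 × 1000 / (3 × 201.1) = 169.1 MPa.
F'_nt = 1.3 F_nt − (F_nt / φF_nv) f_rv = 1.3·780 − (780/(0.75·469))·169.1 = 639 MPa, capped at F_nt → F'_nt = 639 MPa.
R_n = F'_nt · A_b · n = 639 × 201.1 × 3 / 1000 = 385.4 kN.
Design strength φR_n = 0.75 × 385.4 = 289 kN.

289 kN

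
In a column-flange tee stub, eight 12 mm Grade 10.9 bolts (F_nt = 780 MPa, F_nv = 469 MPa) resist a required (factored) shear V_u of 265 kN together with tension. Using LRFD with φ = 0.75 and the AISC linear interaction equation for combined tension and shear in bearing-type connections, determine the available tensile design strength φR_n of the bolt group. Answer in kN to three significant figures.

247 kN

A_b = π·12²/4 = 113.1 mm²; f_rv = 265 × 1000 / (8 × 113.1) = 292.9 MPa.
F'_nt = 1.3 F_nt − (F_nt / φF_nv) f_rv = 1.3·780 − (780/(0.75·469))·292.9 = 364.5 MPa, capped at F_nt → F'_nt = 364.5 MPa.
R_n = F'_nt · A_b · n = 364.5 × 113.1 × 8 / 1000 = 329.8 kN.
Design strength φR_n = 0.75 × 329.8 = 247 kN.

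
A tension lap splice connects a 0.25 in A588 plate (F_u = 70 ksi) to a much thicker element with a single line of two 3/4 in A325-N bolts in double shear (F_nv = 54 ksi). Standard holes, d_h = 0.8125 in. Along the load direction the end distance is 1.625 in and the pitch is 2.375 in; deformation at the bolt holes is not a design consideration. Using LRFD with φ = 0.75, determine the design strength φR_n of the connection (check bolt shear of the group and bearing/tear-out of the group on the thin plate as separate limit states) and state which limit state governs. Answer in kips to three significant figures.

Bolt shear: A_b = π·0.75²/4 = 0.4418 in²; R_n = 54 × 0.4418 × 2 × 2 = 95.43 kips → 0.75 × 95.43 = 71.6 kips.
Bearing (1.5 l_c t F_u ≤ 3.0 d t F_u): upper limit = 3.0·0.75·0.25·70 = 39.38 kips.
  Edge l_c = 1.625 − 0.8125/2 = 1.219 → r_n = 31.99 kips; interior l_c = 2.375 − 0.8125 = 1.562 → r_n = 39.38 kips.
  R_n,bearing = 1·31.99 + 1·39.38 = 71.37 kips → 0.75 × 71.37 = 53.5 kips.
Bearing governs: 53.5 kips.

53.5 kips (bearing governs)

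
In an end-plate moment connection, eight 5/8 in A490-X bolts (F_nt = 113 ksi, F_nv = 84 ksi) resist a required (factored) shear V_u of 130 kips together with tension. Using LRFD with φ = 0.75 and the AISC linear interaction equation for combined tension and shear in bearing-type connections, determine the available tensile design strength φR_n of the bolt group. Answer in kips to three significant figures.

95.5 kips

A_b = π·0.625²/4 = 0.3068 in²; f_rv = 130 / (8 × 0.3068) = 52.97 ksi.
F'_nt = 1.3 F_nt − (F_nt / φF_nv) f_rv = 1.3·113 − (113/(0.75·84))·52.97 = 51.9 ksi, capped at F_nt → F'_nt = 51.9 ksi.
R_n = F'_nt · A_b · n = 51.9 × 0.3068 × 8 = 127.4 kips.
Design strength φR_n = 0.75 × 127.4 = 95.5 kips.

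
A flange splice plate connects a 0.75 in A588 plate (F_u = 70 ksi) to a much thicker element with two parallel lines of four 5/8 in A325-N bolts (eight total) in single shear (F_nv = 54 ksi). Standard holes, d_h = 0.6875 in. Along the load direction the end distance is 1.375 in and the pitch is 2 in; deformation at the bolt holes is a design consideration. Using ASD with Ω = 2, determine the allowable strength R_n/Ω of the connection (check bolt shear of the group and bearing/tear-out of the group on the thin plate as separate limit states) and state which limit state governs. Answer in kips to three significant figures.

Bolt shear: A_b = π·0.625²/4 = 0.3068 in²; R_n = 54 × 0.3068 × 8 × 1 = 132.5 kips → 132.5 / 2 = 66.3 kips.
Bearing (1.2 l_c t F_u ≤ 2.4 d t F_u): upper limit = 2.4·0.625·0.75·70 = 78.75 kips.
  Edge l_c = 1.375 − 0.6875/2 = 1.031 → r_n = 64.97 kips; interior l_c = 2 − 0.6875 = 1.312 → r_n = 78.75 kips.
  R_n,bearing = 2·64.97 + 6·78.75 = 602.4 kips → 602.4 / 2 = 301 kips.
Bolt shear governs: 66.3 kips.

66.3 kips (bolt shear governs)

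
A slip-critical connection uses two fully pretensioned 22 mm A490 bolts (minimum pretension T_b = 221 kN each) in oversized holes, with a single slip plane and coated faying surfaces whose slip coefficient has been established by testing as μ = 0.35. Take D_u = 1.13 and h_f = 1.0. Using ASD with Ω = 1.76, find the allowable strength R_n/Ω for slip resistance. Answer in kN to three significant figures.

R_n = μ · D_u · h_f · T_b · n_s · n_b = 0.35 × 1.13 × 1.0 × 221 × 1 × 2 = 174.8 kN.
Allowable strength R_n/Ω = 174.8 / 1.76 = 99.3 kN.

99.3 kN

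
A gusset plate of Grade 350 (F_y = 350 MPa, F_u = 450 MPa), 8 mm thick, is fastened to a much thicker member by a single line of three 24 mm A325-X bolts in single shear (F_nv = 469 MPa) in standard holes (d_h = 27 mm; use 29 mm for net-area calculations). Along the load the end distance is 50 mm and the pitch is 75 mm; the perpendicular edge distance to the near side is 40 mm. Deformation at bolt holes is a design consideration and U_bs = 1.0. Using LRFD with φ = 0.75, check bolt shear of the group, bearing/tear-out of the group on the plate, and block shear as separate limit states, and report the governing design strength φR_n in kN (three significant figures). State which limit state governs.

275 kN (block shear governs)

Bolt shear: A_b = π·24²/4 = 452.4 mm²; R_n = 469 × 452.4 × 3 × 1 / 1000 = 636.5 kN → 0.75 × 636.5 = 477 kN.
Bearing: edge l_c = 36.5, r_n = 157.7 kN; interior l_c = 48, r_n = 207.4 kN; R_n = 157.7 + 2·207.4 = 572.4 kN → 429 kN.
Block shear: A_gv = 1600, A_nv = 1020, A_nt = 204 mm²; R_n = min(0.6F_uA_nv, 0.6F_yA_gv) + U_bs·F_u·A_nt = 367.2 kN → 275 kN.
Block shear governs: 275 kN.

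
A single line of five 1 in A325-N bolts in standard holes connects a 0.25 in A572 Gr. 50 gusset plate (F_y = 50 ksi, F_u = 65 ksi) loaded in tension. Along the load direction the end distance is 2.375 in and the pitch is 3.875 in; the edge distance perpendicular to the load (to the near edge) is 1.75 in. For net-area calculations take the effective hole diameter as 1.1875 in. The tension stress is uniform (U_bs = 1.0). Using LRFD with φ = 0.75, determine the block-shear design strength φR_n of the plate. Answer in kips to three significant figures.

106 kips

Shear plane L_v = 2.375 + 4·3.875 = 17.88 in; A_gv = 17.88 × 0.25 = 4.469 in².
A_nv = (17.88 − 4.5·1.1875) × 0.25 = 3.133 in².
A_nt = (1.75 − 0.5·1.1875) × 0.25 = 0.2891 in².
0.6 F_u A_nv = 122.2 kips; 0.6 F_y A_gv = 134.1 kips → shear rupture governs the shear term.
R_n = 122.2 + 1.0 × 65 × 0.2891 = 141 kips.
Design strength φR_n = 0.75 × 141 = 106 kips.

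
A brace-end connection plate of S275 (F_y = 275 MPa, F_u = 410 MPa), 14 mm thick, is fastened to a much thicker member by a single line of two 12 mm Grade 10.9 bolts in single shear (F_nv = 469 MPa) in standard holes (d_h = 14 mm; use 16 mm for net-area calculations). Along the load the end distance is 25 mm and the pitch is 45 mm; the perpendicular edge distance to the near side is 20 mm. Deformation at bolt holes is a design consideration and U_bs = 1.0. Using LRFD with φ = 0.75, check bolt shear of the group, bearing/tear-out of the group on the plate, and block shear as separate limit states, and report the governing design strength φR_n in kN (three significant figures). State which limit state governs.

Bolt shear: A_b = π·12²/4 = 113.1 mm²; R_n = 469 × 113.1 × 2 × 1 / 1000 = 106.1 kN → 0.75 × 106.1 = 79.6 kN.
Bearing: edge l_c = 18, r_n = 124 kN; interior l_c = 31, r_n = 165.3 kN; R_n = 124 + 1·165.3 = 289.3 kN → 217 kN.
Block shear: A_gv = 980, A_nv = 644, A_nt = 168 mm²; R_n = min(0.6F_uA_nv, 0.6F_yA_gv) + U_bs·F_u·A_nt = 227.3 kN → 170 kN.
Bolt shear governs: 79.6 kN.

79.6 kN (bolt shear governs)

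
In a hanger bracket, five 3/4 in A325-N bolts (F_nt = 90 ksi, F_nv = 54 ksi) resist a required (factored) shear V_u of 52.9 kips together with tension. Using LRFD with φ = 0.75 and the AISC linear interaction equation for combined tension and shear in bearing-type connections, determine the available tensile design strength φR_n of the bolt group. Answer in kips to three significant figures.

A_b = π·0.75²/4 = 0.4418 in²; f_rv = 52.9 / (5 × 0.4418) = 23.95 ksi.
F'_nt = 1.3 F_nt − (F_nt / φF_nv) f_rv = 1.3·90 − (90/(0.75·54))·23.95 = 63.78 ksi, capped at F_nt → F'_nt = 63.78 ksi.
R_n = F'_nt · A_b · n = 63.78 × 0.4418 × 5 = 140.9 kips.
Design strength φR_n = 0.75 × 140.9 = 106 kips.

106 kips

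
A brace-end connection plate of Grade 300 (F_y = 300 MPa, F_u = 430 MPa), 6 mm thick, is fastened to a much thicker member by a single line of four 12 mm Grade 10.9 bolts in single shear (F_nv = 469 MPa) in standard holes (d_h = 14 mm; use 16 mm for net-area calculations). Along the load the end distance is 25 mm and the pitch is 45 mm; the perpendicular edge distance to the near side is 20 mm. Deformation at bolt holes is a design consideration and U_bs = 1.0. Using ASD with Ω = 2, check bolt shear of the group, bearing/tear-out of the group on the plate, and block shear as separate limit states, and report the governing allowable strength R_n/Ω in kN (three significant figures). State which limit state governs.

96 kN (block shear governs)

Bolt shear: A_b = π·12²/4 = 113.1 mm²; R_n = 469 × 113.1 × 4 × 1 / 1000 = 212.2 kN → 212.2 / 2 = 106 kN.
Bearing: edge l_c = 18, r_n = 55.73 kN; interior l_c = 31, r_n = 74.3 kN; R_n = 55.73 + 3·74.3 = 278.6 kN → 139 kN.
Block shear: A_gv = 960, A_nv = 624, A_nt = 72 mm²; R_n = min(0.6F_uA_nv, 0.6F_yA_gv) + U_bs·F_u·A_nt = 192 kN → 96 kN.
Block shear governs: 96 kN.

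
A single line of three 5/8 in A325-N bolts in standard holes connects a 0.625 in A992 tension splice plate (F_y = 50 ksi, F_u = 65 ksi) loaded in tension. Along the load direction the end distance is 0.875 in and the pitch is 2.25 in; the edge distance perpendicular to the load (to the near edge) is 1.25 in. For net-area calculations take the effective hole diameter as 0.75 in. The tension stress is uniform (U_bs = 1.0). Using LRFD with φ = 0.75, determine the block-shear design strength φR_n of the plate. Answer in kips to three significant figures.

Shear plane L_v = 0.875 + 2·2.25 = 5.375 in; A_gv = 5.375 × 0.625 = 3.359 in².
A_nv = (5.375 − 2.5·0.75) × 0.625 = 2.188 in².
A_nt = (1.25 − 0.5·0.75) × 0.625 = 0.5469 in².
0.6 F_u A_nv = 85.31 kips; 0.6 F_y A_gv = 100.8 kips → shear rupture governs the shear term.
R_n = 85.31 + 1.0 × 65 × 0.5469 = 120.9 kips.
Design strength φR_n = 0.75 × 120.9 = 90.6 kips.

90.6 kips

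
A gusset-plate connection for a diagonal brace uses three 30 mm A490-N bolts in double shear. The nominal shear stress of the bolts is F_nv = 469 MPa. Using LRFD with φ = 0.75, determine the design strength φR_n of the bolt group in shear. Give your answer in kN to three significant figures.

1490 kN

A_b = π × 30² / 4 = 706.9 mm².
R_n = F_nv · A_b · n · n_s = 469 × 706.9 × 3 × 2 / 1000 = 1989 kN.
Design strength φR_n = 0.75 × 1989 = 1490 kN.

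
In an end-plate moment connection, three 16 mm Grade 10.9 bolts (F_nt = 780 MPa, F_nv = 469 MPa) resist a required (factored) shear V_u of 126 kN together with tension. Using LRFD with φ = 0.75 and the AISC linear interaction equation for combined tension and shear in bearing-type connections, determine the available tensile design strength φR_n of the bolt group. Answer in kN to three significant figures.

249 kN

A_b = π·16²/4 = 201.1 mm²; f_rv = 126 × 1000 / (3 × 201.1) = 208.9 MPa.
F'_nt = 1.3 F_nt − (F_nt / φF_nv) f_rv = 1.3·780 − (780/(0.75·469))·208.9 = 550.8 MPa, capped at F_nt → F'_nt = 550.8 MPa.
R_n = F'_nt · A_b · n = 550.8 × 201.1 × 3 / 1000 = 332.2 kN.
Design strength φR_n = 0.75 × 332.2 = 249 kN.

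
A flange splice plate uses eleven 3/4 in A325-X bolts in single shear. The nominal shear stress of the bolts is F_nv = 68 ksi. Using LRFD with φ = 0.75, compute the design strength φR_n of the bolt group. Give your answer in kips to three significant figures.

248 kips

A_b = π × 0.75² / 4 = 0.4418 in².
R_n = F_nv · A_b · n · n_s = 68 × 0.4418 × 11 × 1 = 330.5 kips.
Design strength φR_n = 0.75 × 330.5 = 248 kips.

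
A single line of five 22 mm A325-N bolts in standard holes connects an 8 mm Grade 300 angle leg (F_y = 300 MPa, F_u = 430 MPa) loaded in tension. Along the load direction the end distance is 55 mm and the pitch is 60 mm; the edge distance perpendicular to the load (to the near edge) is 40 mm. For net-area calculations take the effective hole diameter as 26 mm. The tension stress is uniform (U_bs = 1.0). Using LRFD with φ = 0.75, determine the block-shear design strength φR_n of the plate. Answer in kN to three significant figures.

Shear plane L_v = 55 + 4·60 = 295 mm; A_gv = 295 × 8 = 2360 mm².
A_nv = (295 − 4.5·26) × 8 = 1424 mm².
A_nt = (40 − 0.5·26) × 8 = 216 mm².
0.6 F_u A_nv = 367.4 kN; 0.6 F_y A_gv = 424.8 kN → shear rupture governs the shear term.
R_n = 367.4 + 1.0 × 430 × 216 / 1000 = 460.3 kN.
Design strength φR_n = 0.75 × 460.3 = 345 kN.

345 kN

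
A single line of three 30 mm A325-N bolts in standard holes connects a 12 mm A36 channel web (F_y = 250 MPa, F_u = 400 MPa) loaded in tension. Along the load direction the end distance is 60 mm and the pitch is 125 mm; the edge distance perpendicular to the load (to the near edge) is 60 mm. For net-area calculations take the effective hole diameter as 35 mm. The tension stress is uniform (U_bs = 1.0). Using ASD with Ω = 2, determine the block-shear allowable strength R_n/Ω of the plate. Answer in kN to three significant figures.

Shear plane L_v = 60 + 2·125 = 310 mm; A_gv = 310 × 12 = 3720 mm².
A_nv = (310 − 2.5·35) × 12 = 2670 mm².
A_nt = (60 − 0.5·35) × 12 = 510 mm².
0.6 F_u A_nv = 640.8 kN; 0.6 F_y A_gv = 558 kN → shear yielding governs the shear term.
R_n = 558 + 1.0 × 400 × 510 / 1000 = 762 kN.
Allowable strength R_n/Ω = 762 / 2 = 381 kN.

381 kN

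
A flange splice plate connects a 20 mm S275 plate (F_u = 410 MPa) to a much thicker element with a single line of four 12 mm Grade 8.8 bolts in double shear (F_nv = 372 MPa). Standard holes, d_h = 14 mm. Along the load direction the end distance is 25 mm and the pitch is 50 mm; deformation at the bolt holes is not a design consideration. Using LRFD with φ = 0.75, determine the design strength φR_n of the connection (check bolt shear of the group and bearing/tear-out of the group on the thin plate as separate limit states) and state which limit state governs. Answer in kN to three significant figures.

252 kN (bolt shear governs)

Bolt shear: A_b = π·12²/4 = 113.1 mm²; R_n = 372 × 113.1 × 4 × 2 / 1000 = 336.6 kN → 0.75 × 336.6 = 252 kN.
Bearing (1.5 l_c t F_u ≤ 3.0 d t F_u): upper limit = 3.0·12·20·410 / 1000 = 295.2 kN.
  Edge l_c = 25 − 14/2 = 18 → r_n = 221.4 kN; interior l_c = 50 − 14 = 36 → r_n = 295.2 kN.
  R_n,bearing = 1·221.4 + 3·295.2 = 1107 kN → 0.75 × 1107 = 830 kN.
Bolt shear governs: 252 kN.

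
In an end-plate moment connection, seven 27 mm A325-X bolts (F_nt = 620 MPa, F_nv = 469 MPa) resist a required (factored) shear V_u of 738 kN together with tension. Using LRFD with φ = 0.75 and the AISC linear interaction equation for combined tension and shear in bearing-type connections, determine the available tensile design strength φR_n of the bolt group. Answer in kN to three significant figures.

A_b = π·27²/4 = 572.6 mm²; f_rv = 738 × 1000 / (7 × 572.6) = 184.1 MPa.
F'_nt = 1.3 F_nt − (F_nt / φF_nv) f_rv = 1.3·620 − (620/(0.75·469))·184.1 = 481.4 MPa, capped at F_nt → F'_nt = 481.4 MPa.
R_n = F'_nt · A_b · n = 481.4 × 572.6 × 7 / 1000 = 1930 kN.
Design strength φR_n = 0.75 × 1930 = 1450 kN.

1450 kN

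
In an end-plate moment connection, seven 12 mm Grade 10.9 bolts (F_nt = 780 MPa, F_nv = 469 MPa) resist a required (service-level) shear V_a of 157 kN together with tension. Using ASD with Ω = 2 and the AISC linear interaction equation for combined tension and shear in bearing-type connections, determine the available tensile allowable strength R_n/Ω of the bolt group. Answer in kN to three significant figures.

140 kN

A_b = π·12²/4 = 113.1 mm²; f_rv = 157 × 1000 / (7 × 113.1) = 198.3 MPa.
F'_nt = 1.3 F_nt − (Ω F_nt / F_nv) f_rv = 1.3·780 − (2·780/469)·198.3 = 354.4 MPa, capped at F_nt → F'_nt = 354.4 MPa.
R_n = F'_nt · A_b · n = 354.4 × 113.1 × 7 / 1000 = 280.5 kN.
Allowable strength R_n/Ω = 280.5 / 2 = 140 kN.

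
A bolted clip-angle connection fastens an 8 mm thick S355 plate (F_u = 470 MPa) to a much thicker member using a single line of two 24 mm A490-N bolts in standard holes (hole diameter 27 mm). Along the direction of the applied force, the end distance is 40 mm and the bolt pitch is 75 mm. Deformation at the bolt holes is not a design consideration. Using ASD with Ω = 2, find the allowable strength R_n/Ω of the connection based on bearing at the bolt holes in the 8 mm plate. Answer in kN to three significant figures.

Per bolt r_n = 1.5 l_c t F_u ≤ 3.0 d t F_u; upper limit = 3.0 × 24 × 8 × 470 / 1000 = 270.7 kN.
Edge bolt: l_c = 40 − 27/2 = 26.5 mm → 1.5 × 26.5 × 8 × 470 / 1000 = 149.5 → r_n = 149.5 kN.
Interior bolts: l_c = 75 − 27 = 48 mm → 1.5 × 48 × 8 × 470 / 1000 = 270.7 → r_n = 270.7 kN.
R_n = 1 × 149.5 + 1 × 270.7 = 420.2 kN.
Allowable strength R_n/Ω = 420.2 / 2 = 210 kN.

210 kN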